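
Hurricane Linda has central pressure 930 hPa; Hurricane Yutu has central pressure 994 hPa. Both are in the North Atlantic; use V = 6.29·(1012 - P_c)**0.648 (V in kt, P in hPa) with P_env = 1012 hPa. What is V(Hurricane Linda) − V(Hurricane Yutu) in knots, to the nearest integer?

Hurricane Linda: ΔP = 82; V ≈ 6.29 × 82^0.648 ≈ 109.35 kt.
Hurricane Yutu: ΔP = 18; V ≈ 6.29 × 18^0.648 ≈ 40.93 kt.
Difference ≈ 109.35 − 40.93 = 68.42 → 68 kt.

68 kt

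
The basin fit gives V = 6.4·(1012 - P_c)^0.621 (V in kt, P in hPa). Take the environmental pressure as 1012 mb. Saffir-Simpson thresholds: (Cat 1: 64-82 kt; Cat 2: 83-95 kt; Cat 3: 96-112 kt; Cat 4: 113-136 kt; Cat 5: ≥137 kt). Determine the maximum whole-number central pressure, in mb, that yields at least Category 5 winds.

873 mb

Category 5 begins at V = 137 kt.
Required ΔP = (137/6.4)^(1/0.621) = 21.406^1.610 ≈ 138.86 mb.
P_c ≤ 1012 − 138.86 = 873.14, so the highest integer P_c is 873 mb.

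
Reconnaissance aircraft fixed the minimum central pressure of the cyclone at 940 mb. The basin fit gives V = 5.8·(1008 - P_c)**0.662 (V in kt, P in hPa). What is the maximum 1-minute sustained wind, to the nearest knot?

95 kt

ΔP = 1008 − 940 = 68 mb.
68^0.662 ≈ 16.335.
V ≈ 5.8 × 16.335 ≈ 94.7 kt.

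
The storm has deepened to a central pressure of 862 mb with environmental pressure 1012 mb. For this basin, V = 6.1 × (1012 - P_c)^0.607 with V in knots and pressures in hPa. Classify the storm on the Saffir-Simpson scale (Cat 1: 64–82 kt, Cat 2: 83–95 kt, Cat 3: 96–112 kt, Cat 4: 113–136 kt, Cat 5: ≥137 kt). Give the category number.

4

ΔP = 1012 − 862 = 150 mb.
V ≈ 6.1 × 150^0.607 = 6.1 × 20.94 ≈ 128 kt.
128 kt falls in the Category 4 band.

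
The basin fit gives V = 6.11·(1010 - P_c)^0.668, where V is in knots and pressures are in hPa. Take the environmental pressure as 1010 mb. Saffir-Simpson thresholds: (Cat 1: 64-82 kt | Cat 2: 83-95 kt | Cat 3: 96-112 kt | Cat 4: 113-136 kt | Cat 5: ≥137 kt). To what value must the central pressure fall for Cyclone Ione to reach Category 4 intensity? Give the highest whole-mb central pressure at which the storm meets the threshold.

Category 4 begins at V = 113 kt.
Required ΔP = (113/6.11)^(1/0.668) = 18.494^1.497 ≈ 78.84 mb.
P_c ≤ 1010 − 78.84 = 931.16, so the highest integer P_c is 931 mb.

931 mb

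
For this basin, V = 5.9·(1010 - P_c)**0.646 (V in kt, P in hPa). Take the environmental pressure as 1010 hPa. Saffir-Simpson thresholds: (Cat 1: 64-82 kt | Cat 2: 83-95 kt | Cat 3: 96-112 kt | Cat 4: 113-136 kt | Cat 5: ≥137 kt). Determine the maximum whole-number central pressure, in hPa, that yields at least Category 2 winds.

950 hPa

Category 2 begins at V = 83 kt.
Required ΔP = (83/5.9)^(1/0.646) = 14.068^1.548 ≈ 59.90 hPa.
P_c ≤ 1010 − 59.90 = 950.10, so the highest integer P_c is 950 hPa.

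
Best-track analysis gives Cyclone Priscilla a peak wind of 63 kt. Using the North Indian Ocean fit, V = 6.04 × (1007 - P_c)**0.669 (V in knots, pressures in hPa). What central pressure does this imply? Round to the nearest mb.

ΔP = (V / 6.04)^(1/0.669) = (63/6.04)^1.495.
63/6.04 = 10.430; 10.430^1.495 ≈ 33.28 mb.
P_c = 1007 − 33.28 = 973.72 ≈ 974 mb.

974 mb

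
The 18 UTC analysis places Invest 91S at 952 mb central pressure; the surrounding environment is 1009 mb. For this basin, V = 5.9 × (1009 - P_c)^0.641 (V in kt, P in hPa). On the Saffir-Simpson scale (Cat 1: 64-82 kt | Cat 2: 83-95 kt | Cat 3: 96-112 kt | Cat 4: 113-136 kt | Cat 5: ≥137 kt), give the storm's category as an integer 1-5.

ΔP = 1009 − 952 = 57 mb.
V ≈ 5.9 × 57^0.641 = 5.9 × 13.35 ≈ 79 kt.
79 kt falls in the Category 1 band.

1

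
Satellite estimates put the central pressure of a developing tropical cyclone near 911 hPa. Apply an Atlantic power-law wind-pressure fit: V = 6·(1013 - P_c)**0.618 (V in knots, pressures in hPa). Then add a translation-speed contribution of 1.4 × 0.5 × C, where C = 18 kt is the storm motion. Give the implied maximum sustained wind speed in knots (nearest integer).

117 kt

ΔP = 1013 − 911 = 102 hPa.
102^0.618 ≈ 17.431.
V ≈ 6 × 17.431 ≈ 104.6 kt.
Translation term: 1.4 × 0.5 × 18 = 12.6 kt.
Corrected V ≈ 117.2 kt → 117 kt.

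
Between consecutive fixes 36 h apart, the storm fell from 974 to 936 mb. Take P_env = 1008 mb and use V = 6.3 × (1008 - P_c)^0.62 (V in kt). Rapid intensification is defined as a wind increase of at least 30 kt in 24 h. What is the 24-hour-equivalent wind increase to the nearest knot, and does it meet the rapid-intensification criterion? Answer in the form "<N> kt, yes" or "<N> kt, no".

22 kt, no

V₁: ΔP = 34, V ≈ 6.3 × 34^0.62 ≈ 56.09 kt.
V₂: ΔP = 72, V ≈ 6.3 × 72^0.62 ≈ 89.31 kt.
ΔV over 36 h = 33.22 kt → 24 h equivalent = 33.22 × 24/36 ≈ 22.15 kt.
22 kt < 30 kt ⇒ not rapid intensification.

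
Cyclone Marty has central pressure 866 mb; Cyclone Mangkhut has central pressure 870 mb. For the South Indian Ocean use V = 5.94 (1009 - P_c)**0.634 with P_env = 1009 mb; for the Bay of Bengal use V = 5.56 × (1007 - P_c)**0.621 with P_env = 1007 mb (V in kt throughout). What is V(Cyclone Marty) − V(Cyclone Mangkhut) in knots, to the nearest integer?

20 kt

Cyclone Marty: ΔP = 143; V ≈ 5.94 × 143^0.634 ≈ 138.12 kt.
Cyclone Mangkhut: ΔP = 137; V ≈ 5.56 × 137^0.621 ≈ 118.03 kt.
Difference ≈ 138.12 − 118.03 = 20.09 → 20 kt.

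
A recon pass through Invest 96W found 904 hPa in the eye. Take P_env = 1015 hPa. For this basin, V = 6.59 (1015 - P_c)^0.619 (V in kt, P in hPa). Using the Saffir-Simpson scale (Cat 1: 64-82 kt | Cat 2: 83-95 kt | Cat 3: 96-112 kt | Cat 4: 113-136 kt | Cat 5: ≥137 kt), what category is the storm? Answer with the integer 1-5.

4

ΔP = 1015 − 904 = 111 hPa.
V ≈ 6.59 × 111^0.619 = 6.59 × 18.45 ≈ 122 kt.
122 kt falls in the Category 4 band.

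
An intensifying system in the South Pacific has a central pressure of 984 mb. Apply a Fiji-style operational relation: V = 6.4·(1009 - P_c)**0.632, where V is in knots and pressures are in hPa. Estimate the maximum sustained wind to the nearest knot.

ΔP = 1009 − 984 = 25 mb.
25^0.632 ≈ 7.647.
V ≈ 6.4 × 7.647 ≈ 48.9 kt.

49 kt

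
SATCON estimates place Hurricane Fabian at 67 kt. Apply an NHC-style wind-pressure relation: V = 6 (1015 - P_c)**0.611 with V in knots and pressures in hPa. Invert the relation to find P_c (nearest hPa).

963 hPa

ΔP = (V / 6)^(1/0.611) = (67/6)^1.637.
67/6 = 11.167; 11.167^1.637 ≈ 51.89 hPa.
P_c = 1015 − 51.89 = 963.11 ≈ 963 hPa.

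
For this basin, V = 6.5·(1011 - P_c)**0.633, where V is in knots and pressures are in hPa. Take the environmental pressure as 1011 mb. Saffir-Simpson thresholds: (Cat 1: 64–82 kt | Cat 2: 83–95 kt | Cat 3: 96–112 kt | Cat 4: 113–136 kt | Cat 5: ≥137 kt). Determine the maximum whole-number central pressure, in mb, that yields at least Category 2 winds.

Category 2 begins at V = 83 kt.
Required ΔP = (83/6.5)^(1/0.633) = 12.769^1.580 ≈ 55.91 mb.
P_c ≤ 1011 − 55.91 = 955.09, so the highest integer P_c is 955 mb.

955 mb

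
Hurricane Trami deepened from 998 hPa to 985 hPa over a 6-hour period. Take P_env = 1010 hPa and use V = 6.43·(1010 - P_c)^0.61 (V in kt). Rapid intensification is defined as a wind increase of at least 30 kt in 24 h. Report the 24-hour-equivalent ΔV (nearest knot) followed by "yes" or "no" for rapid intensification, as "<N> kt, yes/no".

V₁: ΔP = 12, V ≈ 6.43 × 12^0.61 ≈ 29.28 kt.
V₂: ΔP = 25, V ≈ 6.43 × 25^0.61 ≈ 45.81 kt.
ΔV over 6 h = 16.53 kt → 24 h equivalent = 16.53 × 24/6 ≈ 66.12 kt.
66 kt ≥ 30 kt ⇒ rapid intensification.

66 kt, yes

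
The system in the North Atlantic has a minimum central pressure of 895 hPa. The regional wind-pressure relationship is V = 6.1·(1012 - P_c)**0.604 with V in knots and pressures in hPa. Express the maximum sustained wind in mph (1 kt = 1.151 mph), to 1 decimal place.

ΔP = 1012 − 895 = 117 hPa.
V ≈ 6.1 × 117^0.604 = 6.1 × 17.749 ≈ 108.271 kt.
108.271 × 1.151 ≈ 124.62 mph → 124.6 mph.

124.6 mph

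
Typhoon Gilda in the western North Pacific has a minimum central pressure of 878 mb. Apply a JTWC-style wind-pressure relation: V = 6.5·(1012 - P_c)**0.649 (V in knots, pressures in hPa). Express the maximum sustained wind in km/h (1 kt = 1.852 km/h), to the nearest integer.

289 km/h

ΔP = 1012 − 878 = 134 mb.
V ≈ 6.5 × 134^0.649 = 6.5 × 24.015 ≈ 156.101 kt.
156.101 × 1.852 ≈ 289.10 km/h → 289 km/h.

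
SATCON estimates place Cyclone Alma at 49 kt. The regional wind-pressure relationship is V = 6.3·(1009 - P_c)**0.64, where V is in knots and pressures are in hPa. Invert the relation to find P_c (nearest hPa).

ΔP = (V / 6.3)^(1/0.64) = (49/6.3)^1.562.
49/6.3 = 7.778; 7.778^1.562 ≈ 24.66 hPa.
P_c = 1009 − 24.66 = 984.34 ≈ 984 hPa.

984 hPa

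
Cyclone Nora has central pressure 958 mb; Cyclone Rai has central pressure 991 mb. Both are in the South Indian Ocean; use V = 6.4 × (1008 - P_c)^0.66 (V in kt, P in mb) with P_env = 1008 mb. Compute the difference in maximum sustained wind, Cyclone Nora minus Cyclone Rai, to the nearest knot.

43 kt

Cyclone Nora: ΔP = 50; V ≈ 6.4 × 50^0.66 ≈ 84.63 kt.
Cyclone Rai: ΔP = 17; V ≈ 6.4 × 17^0.66 ≈ 41.52 kt.
Difference ≈ 84.63 − 41.52 = 43.11 → 43 kt.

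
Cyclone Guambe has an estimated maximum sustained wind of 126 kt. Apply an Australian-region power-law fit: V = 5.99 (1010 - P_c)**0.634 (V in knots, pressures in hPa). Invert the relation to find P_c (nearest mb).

ΔP = (V / 5.99)^(1/0.634) = (126/5.99)^1.577.
126/5.99 = 21.035; 21.035^1.577 ≈ 122.08 mb.
P_c = 1010 − 122.08 = 887.92 ≈ 888 mb.

888 mb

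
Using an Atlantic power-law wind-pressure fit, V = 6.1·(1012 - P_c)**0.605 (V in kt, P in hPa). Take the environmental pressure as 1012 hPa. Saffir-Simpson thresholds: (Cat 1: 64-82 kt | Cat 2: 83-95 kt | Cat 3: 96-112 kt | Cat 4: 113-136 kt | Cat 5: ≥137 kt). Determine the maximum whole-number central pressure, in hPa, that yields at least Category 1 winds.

963 hPa

Category 1 begins at V = 64 kt.
Required ΔP = (64/6.1)^(1/0.605) = 10.492^1.653 ≈ 48.68 hPa.
P_c ≤ 1012 − 48.68 = 963.32, so the highest integer P_c is 963 hPa.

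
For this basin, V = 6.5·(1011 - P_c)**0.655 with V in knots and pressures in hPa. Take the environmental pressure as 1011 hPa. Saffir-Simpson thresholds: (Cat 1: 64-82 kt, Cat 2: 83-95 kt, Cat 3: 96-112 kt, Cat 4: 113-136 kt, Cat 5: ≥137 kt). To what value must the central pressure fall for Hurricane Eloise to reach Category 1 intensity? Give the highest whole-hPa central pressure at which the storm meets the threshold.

978 hPa

Category 1 begins at V = 64 kt.
Required ΔP = (64/6.5)^(1/0.655) = 9.846^1.527 ≈ 32.84 hPa.
P_c ≤ 1011 − 32.84 = 978.16, so the highest integer P_c is 978 hPa.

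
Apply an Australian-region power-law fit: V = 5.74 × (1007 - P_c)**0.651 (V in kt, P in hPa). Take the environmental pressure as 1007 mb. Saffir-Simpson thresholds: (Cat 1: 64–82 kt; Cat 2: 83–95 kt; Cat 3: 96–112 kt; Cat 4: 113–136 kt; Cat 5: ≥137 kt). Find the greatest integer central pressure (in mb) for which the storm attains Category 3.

Category 3 begins at V = 96 kt.
Required ΔP = (96/5.74)^(1/0.651) = 16.725^1.536 ≈ 75.72 mb.
P_c ≤ 1007 − 75.72 = 931.28, so the highest integer P_c is 931 mb.

931 mb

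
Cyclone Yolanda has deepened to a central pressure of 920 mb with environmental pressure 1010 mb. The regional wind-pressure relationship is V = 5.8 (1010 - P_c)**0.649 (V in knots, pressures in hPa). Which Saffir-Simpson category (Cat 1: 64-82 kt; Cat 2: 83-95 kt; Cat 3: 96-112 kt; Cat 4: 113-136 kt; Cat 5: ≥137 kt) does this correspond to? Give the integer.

3

ΔP = 1010 − 920 = 90 mb.
V ≈ 5.8 × 90^0.649 = 5.8 × 18.55 ≈ 108 kt.
108 kt falls in the Category 3 band.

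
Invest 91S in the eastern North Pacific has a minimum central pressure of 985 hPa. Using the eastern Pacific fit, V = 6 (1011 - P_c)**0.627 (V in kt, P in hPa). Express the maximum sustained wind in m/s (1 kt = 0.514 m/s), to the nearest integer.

ΔP = 1011 − 985 = 26 hPa.
V ≈ 6 × 26^0.627 = 6 × 7.712 ≈ 46.274 kt.
46.274 × 0.514 ≈ 23.78 m/s → 24 m/s.

24 m/s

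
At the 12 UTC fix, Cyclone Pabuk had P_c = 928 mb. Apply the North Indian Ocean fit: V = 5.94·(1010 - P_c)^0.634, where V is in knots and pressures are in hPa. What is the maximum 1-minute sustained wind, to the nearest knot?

ΔP = 1010 − 928 = 82 mb.
82^0.634 ≈ 16.344.
V ≈ 5.94 × 16.344 ≈ 97.1 kt.

97 kt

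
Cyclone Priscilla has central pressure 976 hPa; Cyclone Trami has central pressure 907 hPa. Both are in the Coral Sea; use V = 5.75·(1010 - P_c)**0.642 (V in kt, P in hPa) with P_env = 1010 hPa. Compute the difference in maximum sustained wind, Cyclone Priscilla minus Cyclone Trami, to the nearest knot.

-57 kt

Cyclone Priscilla: ΔP = 34; V ≈ 5.75 × 34^0.642 ≈ 55.32 kt.
Cyclone Trami: ΔP = 103; V ≈ 5.75 × 103^0.642 ≈ 112.70 kt.
Difference ≈ 55.32 − 112.70 = -57.38 → -57 kt.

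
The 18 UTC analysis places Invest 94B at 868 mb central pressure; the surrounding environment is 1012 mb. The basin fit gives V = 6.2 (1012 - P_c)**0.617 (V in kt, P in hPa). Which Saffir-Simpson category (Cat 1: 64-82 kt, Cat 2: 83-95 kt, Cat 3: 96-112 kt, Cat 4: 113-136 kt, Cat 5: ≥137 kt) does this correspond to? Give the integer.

ΔP = 1012 − 868 = 144 mb.
V ≈ 6.2 × 144^0.617 = 6.2 × 21.46 ≈ 133 kt.
133 kt falls in the Category 4 band.

4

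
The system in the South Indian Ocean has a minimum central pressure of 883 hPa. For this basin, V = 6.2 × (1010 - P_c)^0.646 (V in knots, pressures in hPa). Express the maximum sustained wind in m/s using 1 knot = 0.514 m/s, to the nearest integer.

ΔP = 1010 − 883 = 127 hPa.
V ≈ 6.2 × 127^0.646 = 6.2 × 22.859 ≈ 141.726 kt.
141.726 × 0.514 ≈ 72.85 m/s → 73 m/s.

73 m/s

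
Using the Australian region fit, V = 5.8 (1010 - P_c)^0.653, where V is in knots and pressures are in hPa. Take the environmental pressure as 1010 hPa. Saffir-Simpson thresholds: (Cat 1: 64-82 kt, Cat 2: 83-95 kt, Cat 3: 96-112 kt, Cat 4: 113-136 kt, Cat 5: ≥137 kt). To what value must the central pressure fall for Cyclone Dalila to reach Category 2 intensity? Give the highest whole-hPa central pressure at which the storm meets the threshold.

Category 2 begins at V = 83 kt.
Required ΔP = (83/5.8)^(1/0.653) = 14.310^1.531 ≈ 58.85 hPa.
P_c ≤ 1010 − 58.85 = 951.15, so the highest integer P_c is 951 hPa.

951 hPa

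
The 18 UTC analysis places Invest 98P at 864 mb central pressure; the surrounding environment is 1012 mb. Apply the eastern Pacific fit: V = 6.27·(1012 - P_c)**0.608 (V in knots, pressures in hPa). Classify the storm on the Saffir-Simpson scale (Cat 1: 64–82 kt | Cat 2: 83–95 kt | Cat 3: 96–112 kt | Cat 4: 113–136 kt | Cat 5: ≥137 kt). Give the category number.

ΔP = 1012 − 864 = 148 mb.
V ≈ 6.27 × 148^0.608 = 6.27 × 20.87 ≈ 131 kt.
131 kt falls in the Category 4 band.

4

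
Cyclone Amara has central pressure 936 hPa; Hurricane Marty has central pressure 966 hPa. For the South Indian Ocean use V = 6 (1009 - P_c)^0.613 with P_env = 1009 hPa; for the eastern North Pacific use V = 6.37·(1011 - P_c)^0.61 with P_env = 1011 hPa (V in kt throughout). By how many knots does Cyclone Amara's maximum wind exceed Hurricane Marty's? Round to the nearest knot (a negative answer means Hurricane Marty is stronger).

Cyclone Amara: ΔP = 73; V ≈ 6 × 73^0.613 ≈ 83.25 kt.
Hurricane Marty: ΔP = 45; V ≈ 6.37 × 45^0.61 ≈ 64.95 kt.
Difference ≈ 83.25 − 64.95 = 18.30 → 18 kt.

18 kt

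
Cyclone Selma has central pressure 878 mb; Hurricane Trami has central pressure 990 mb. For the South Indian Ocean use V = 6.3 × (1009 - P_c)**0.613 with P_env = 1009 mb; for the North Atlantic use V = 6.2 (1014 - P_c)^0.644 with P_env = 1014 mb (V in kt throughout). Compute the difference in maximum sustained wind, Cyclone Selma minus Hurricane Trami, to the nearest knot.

77 kt

Cyclone Selma: ΔP = 131; V ≈ 6.3 × 131^0.613 ≈ 125.09 kt.
Hurricane Trami: ΔP = 24; V ≈ 6.2 × 24^0.644 ≈ 48.00 kt.
Difference ≈ 125.09 − 48.00 = 77.09 → 77 kt.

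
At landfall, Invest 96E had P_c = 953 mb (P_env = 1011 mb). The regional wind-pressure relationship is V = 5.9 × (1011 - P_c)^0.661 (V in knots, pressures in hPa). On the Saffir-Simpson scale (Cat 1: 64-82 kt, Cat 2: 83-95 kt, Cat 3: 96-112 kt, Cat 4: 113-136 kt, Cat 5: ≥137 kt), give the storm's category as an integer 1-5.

2

ΔP = 1011 − 953 = 58 mb.
V ≈ 5.9 × 58^0.661 = 5.9 × 14.64 ≈ 86 kt.
86 kt falls in the Category 2 band.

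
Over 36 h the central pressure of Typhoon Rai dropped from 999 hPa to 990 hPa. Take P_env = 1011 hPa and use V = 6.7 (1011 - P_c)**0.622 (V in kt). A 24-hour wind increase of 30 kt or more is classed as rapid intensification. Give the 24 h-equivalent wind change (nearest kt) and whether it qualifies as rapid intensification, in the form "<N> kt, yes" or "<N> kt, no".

V₁: ΔP = 12, V ≈ 6.7 × 12^0.622 ≈ 31.43 kt.
V₂: ΔP = 21, V ≈ 6.7 × 21^0.622 ≈ 44.51 kt.
ΔV over 36 h = 13.08 kt → 24 h equivalent = 13.08 × 24/36 ≈ 8.72 kt.
9 kt < 30 kt ⇒ not rapid intensification.

9 kt, no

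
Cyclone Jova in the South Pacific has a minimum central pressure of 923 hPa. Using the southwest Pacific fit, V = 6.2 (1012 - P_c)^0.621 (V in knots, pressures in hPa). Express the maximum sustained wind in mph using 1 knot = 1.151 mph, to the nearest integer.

116 mph

ΔP = 1012 − 923 = 89 hPa.
V ≈ 6.2 × 89^0.621 = 6.2 × 16.239 ≈ 100.685 kt.
100.685 × 1.151 ≈ 115.89 mph → 116 mph.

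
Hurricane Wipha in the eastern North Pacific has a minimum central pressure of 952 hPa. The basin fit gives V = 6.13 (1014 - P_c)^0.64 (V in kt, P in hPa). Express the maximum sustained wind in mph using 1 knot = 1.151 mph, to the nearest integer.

99 mph

ΔP = 1014 − 952 = 62 hPa.
V ≈ 6.13 × 62^0.64 = 6.13 × 14.032 ≈ 86.018 kt.
86.018 × 1.151 ≈ 99.01 mph → 99 mph.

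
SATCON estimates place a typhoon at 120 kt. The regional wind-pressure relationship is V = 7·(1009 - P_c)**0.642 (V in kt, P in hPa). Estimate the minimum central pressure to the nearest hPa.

925 hPa

ΔP = (V / 7)^(1/0.642) = (120/7)^1.558.
120/7 = 17.143; 17.143^1.558 ≈ 83.61 hPa.
P_c = 1009 − 83.61 = 925.39 ≈ 925 hPa.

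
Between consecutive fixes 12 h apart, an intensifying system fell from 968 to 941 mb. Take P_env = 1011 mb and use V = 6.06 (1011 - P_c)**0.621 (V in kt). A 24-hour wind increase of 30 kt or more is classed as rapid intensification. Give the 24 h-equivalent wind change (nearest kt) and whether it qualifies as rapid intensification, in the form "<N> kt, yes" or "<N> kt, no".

44 kt, yes

V₁: ΔP = 43, V ≈ 6.06 × 43^0.621 ≈ 62.64 kt.
V₂: ΔP = 70, V ≈ 6.06 × 70^0.621 ≈ 84.78 kt.
ΔV over 12 h = 22.14 kt → 24 h equivalent = 22.14 × 24/12 ≈ 44.28 kt.
44 kt ≥ 30 kt ⇒ rapid intensification.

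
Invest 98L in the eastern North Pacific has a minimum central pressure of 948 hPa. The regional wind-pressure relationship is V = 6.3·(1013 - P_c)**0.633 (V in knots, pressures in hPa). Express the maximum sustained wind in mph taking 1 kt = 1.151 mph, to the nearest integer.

102 mph

ΔP = 1013 − 948 = 65 hPa.
V ≈ 6.3 × 65^0.633 = 6.3 × 14.047 ≈ 88.494 kt.
88.494 × 1.151 ≈ 101.86 mph → 102 mph.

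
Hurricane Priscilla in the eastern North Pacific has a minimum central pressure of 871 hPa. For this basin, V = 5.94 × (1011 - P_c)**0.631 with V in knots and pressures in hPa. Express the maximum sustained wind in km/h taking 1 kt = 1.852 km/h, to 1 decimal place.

248.7 km/h

ΔP = 1011 − 871 = 140 hPa.
V ≈ 5.94 × 140^0.631 = 5.94 × 22.605 ≈ 134.274 kt.
134.274 × 1.852 ≈ 248.68 km/h → 248.7 km/h.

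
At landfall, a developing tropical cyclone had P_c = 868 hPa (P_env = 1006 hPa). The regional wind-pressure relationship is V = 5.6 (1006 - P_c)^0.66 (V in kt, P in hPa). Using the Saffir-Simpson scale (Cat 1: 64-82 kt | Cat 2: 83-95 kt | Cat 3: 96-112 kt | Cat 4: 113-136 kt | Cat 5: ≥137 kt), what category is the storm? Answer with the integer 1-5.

ΔP = 1006 − 868 = 138 hPa.
V ≈ 5.6 × 138^0.66 = 5.6 × 25.84 ≈ 145 kt.
145 kt falls in the Category 5 band.

5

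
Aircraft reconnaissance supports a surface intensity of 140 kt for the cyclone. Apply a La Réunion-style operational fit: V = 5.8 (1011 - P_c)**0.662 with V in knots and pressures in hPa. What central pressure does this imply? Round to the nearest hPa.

ΔP = (V / 5.8)^(1/0.662) = (140/5.8)^1.511.
140/5.8 = 24.138; 24.138^1.511 ≈ 122.65 hPa.
P_c = 1011 − 122.65 = 888.35 ≈ 888 hPa.

888 hPa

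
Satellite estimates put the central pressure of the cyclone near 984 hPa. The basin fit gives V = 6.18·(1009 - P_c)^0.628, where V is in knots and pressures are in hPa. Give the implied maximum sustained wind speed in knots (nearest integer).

47 kt

ΔP = 1009 − 984 = 25 hPa.
25^0.628 ≈ 7.549.
V ≈ 6.18 × 7.549 ≈ 46.7 kt.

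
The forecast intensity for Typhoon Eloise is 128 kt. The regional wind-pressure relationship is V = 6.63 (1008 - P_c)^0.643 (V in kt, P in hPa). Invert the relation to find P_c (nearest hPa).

ΔP = (V / 6.63)^(1/0.643) = (128/6.63)^1.555.
128/6.63 = 19.306; 19.306^1.555 ≈ 99.89 hPa.
P_c = 1008 − 99.89 = 908.11 ≈ 908 hPa.

908 hPa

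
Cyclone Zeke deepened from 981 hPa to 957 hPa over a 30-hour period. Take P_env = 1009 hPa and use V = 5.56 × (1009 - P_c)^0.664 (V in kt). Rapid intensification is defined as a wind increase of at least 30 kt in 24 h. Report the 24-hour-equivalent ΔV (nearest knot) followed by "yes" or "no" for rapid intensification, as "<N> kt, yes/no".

V₁: ΔP = 28, V ≈ 5.56 × 28^0.664 ≈ 50.81 kt.
V₂: ΔP = 52, V ≈ 5.56 × 52^0.664 ≈ 76.65 kt.
ΔV over 30 h = 25.84 kt → 24 h equivalent = 25.84 × 24/30 ≈ 20.67 kt.
21 kt < 30 kt ⇒ not rapid intensification.

21 kt, no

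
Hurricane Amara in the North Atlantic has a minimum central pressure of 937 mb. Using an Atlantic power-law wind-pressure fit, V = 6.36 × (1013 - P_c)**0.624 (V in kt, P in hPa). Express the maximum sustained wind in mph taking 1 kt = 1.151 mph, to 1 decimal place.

109.2 mph

ΔP = 1013 − 937 = 76 mb.
V ≈ 6.36 × 76^0.624 = 6.36 × 14.915 ≈ 94.860 kt.
94.860 × 1.151 ≈ 109.18 mph → 109.2 mph.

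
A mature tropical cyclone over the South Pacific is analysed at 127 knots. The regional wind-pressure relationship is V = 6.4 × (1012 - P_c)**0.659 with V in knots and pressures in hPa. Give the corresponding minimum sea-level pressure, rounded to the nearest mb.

ΔP = (V / 6.4)^(1/0.659) = (127/6.4)^1.517.
127/6.4 = 19.844; 19.844^1.517 ≈ 93.13 mb.
P_c = 1012 − 93.13 = 918.87 ≈ 919 mb.

919 mb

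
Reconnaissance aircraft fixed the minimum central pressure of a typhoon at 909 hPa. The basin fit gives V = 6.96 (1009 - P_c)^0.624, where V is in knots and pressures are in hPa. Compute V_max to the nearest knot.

123 kt

ΔP = 1009 − 909 = 100 hPa.
100^0.624 ≈ 17.701.
V ≈ 6.96 × 17.701 ≈ 123.2 kt.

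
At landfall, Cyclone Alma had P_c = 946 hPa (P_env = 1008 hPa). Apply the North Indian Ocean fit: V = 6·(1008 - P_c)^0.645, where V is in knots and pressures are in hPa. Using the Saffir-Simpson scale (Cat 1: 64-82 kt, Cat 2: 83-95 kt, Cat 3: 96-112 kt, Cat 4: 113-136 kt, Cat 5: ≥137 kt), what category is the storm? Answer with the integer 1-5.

ΔP = 1008 − 946 = 62 hPa.
V ≈ 6 × 62^0.645 = 6 × 14.32 ≈ 86 kt.
86 kt falls in the Category 2 band.

2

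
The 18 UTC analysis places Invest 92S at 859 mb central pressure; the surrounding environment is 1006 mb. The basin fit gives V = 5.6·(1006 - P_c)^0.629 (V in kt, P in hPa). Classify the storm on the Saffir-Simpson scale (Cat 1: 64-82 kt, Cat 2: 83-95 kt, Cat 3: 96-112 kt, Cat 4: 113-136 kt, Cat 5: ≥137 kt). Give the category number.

ΔP = 1006 − 859 = 147 mb.
V ≈ 5.6 × 147^0.629 = 5.6 × 23.08 ≈ 129 kt.
129 kt falls in the Category 4 band.

4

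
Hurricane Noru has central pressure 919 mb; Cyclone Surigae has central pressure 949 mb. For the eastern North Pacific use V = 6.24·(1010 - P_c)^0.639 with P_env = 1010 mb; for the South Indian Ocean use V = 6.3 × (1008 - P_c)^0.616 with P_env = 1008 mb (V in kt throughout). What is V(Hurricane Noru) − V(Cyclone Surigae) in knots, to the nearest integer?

34 kt

Hurricane Noru: ΔP = 91; V ≈ 6.24 × 91^0.639 ≈ 111.43 kt.
Cyclone Surigae: ΔP = 59; V ≈ 6.3 × 59^0.616 ≈ 77.66 kt.
Difference ≈ 111.43 − 77.66 = 33.77 → 34 kt.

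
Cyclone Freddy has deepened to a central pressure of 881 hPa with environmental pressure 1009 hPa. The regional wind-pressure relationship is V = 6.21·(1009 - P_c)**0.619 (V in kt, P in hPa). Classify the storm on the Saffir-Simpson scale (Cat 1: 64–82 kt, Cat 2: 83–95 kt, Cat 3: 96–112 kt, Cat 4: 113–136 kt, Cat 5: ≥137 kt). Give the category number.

ΔP = 1009 − 881 = 128 hPa.
V ≈ 6.21 × 128^0.619 = 6.21 × 20.15 ≈ 125 kt.
125 kt falls in the Category 4 band.

4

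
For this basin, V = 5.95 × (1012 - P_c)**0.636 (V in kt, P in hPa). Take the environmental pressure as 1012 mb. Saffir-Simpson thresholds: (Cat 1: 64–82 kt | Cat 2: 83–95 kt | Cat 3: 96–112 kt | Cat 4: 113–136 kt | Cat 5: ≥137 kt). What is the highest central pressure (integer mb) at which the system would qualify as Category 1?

Category 1 begins at V = 64 kt.
Required ΔP = (64/5.95)^(1/0.636) = 10.756^1.572 ≈ 41.89 mb.
P_c ≤ 1012 − 41.89 = 970.11, so the highest integer P_c is 970 mb.

970 mb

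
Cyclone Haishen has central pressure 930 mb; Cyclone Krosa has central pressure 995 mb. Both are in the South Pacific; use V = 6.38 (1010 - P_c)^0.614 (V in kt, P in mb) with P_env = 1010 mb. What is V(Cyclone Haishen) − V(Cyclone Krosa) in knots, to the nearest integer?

Cyclone Haishen: ΔP = 80; V ≈ 6.38 × 80^0.614 ≈ 94.04 kt.
Cyclone Krosa: ΔP = 15; V ≈ 6.38 × 15^0.614 ≈ 33.65 kt.
Difference ≈ 94.04 − 33.65 = 60.39 → 60 kt.

60 kt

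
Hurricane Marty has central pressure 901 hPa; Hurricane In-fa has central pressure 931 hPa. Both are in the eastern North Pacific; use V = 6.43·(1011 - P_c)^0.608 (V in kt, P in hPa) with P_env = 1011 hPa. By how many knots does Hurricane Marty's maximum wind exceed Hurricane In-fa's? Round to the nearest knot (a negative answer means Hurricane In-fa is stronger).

Hurricane Marty: ΔP = 110; V ≈ 6.43 × 110^0.608 ≈ 112.04 kt.
Hurricane In-fa: ΔP = 80; V ≈ 6.43 × 80^0.608 ≈ 92.32 kt.
Difference ≈ 112.04 − 92.32 = 19.72 → 20 kt.

20 kt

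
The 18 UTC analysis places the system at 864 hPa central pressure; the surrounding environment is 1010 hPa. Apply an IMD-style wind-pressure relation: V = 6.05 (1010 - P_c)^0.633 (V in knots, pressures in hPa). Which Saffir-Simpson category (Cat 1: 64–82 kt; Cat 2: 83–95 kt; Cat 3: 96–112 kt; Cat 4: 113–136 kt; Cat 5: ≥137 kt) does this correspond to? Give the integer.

ΔP = 1010 − 864 = 146 hPa.
V ≈ 6.05 × 146^0.633 = 6.05 × 23.44 ≈ 142 kt.
142 kt falls in the Category 5 band.

5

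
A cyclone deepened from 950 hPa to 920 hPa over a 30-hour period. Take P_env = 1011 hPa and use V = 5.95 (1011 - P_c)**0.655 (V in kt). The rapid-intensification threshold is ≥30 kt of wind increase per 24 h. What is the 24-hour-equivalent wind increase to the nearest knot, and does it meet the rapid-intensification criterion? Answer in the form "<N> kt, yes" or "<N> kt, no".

V₁: ΔP = 61, V ≈ 5.95 × 61^0.655 ≈ 87.88 kt.
V₂: ΔP = 91, V ≈ 5.95 × 91^0.655 ≈ 114.21 kt.
ΔV over 30 h = 26.33 kt → 24 h equivalent = 26.33 × 24/30 ≈ 21.06 kt.
21 kt < 30 kt ⇒ not rapid intensification.

21 kt, no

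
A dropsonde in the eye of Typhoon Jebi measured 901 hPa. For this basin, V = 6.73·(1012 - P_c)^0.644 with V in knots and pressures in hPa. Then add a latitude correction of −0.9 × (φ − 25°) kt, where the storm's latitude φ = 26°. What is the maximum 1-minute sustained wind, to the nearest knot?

ΔP = 1012 − 901 = 111 hPa.
111^0.644 ≈ 20.758.
V ≈ 6.73 × 20.758 ≈ 139.7 kt.
Latitude correction: −0.9 × (26 − 25) = -0.9 kt.
Corrected V ≈ 138.8 kt → 139 kt.

139 kt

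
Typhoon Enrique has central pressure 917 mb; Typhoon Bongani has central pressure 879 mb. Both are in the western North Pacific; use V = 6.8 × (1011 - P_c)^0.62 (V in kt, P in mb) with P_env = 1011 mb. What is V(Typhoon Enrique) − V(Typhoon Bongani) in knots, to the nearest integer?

Typhoon Enrique: ΔP = 94; V ≈ 6.8 × 94^0.62 ≈ 113.72 kt.
Typhoon Bongani: ΔP = 132; V ≈ 6.8 × 132^0.62 ≈ 140.37 kt.
Difference ≈ 113.72 − 140.37 = -26.65 → -27 kt.

-27 kt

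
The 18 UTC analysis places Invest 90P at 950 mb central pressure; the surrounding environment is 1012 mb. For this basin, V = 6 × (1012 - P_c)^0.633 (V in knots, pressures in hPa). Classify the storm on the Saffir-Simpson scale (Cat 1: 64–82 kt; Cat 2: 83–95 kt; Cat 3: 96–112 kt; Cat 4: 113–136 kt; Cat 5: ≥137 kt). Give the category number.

ΔP = 1012 − 950 = 62 mb.
V ≈ 6 × 62^0.633 = 6 × 13.63 ≈ 82 kt.
82 kt falls in the Category 1 band.

1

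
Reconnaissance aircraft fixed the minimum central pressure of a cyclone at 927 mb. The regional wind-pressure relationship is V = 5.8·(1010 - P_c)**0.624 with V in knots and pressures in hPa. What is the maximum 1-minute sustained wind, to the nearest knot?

ΔP = 1010 − 927 = 83 mb.
83^0.624 ≈ 15.758.
V ≈ 5.8 × 15.758 ≈ 91.4 kt.

91 kt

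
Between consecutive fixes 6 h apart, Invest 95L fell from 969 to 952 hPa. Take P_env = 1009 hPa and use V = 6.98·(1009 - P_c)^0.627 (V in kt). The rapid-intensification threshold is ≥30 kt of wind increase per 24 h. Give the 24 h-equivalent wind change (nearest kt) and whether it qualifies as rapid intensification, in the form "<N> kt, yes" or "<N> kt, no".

70 kt, yes

V₁: ΔP = 40, V ≈ 6.98 × 40^0.627 ≈ 70.53 kt.
V₂: ΔP = 57, V ≈ 6.98 × 57^0.627 ≈ 88.06 kt.
ΔV over 6 h = 17.53 kt → 24 h equivalent = 17.53 × 24/6 ≈ 70.12 kt.
70 kt ≥ 30 kt ⇒ rapid intensification.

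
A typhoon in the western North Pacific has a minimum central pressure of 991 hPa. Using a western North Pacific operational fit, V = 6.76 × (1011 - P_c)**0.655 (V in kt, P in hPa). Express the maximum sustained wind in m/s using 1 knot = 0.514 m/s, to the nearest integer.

25 m/s

ΔP = 1011 − 991 = 20 hPa.
V ≈ 6.76 × 20^0.655 = 6.76 × 7.115 ≈ 48.097 kt.
48.097 × 0.514 ≈ 24.72 m/s → 25 m/s.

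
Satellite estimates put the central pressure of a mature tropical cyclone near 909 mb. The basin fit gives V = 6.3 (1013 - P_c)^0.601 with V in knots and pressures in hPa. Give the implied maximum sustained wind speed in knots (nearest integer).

ΔP = 1013 − 909 = 104 mb.
104^0.601 ≈ 16.302.
V ≈ 6.3 × 16.302 ≈ 102.7 kt.

103 kt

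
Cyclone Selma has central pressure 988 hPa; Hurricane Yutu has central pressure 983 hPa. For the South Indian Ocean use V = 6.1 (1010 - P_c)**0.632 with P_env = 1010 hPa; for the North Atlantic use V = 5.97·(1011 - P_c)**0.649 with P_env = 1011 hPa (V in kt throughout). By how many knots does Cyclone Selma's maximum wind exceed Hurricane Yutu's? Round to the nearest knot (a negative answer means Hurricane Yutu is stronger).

-9 kt

Cyclone Selma: ΔP = 22; V ≈ 6.1 × 22^0.632 ≈ 43.03 kt.
Hurricane Yutu: ΔP = 28; V ≈ 5.97 × 28^0.649 ≈ 51.90 kt.
Difference ≈ 43.03 − 51.90 = -8.87 → -9 kt.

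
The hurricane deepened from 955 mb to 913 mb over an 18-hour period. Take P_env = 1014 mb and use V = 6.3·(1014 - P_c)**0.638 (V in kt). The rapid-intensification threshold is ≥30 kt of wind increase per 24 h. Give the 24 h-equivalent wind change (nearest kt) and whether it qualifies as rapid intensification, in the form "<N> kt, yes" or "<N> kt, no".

46 kt, yes

V₁: ΔP = 59, V ≈ 6.3 × 59^0.638 ≈ 84.95 kt.
V₂: ΔP = 101, V ≈ 6.3 × 101^0.638 ≈ 119.70 kt.
ΔV over 18 h = 34.75 kt → 24 h equivalent = 34.75 × 24/18 ≈ 46.33 kt.
46 kt ≥ 30 kt ⇒ rapid intensification.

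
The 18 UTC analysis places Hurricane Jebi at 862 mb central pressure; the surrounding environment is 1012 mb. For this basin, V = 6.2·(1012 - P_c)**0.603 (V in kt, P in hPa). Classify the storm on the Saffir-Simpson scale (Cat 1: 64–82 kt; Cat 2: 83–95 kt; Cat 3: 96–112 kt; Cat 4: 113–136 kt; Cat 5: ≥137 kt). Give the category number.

ΔP = 1012 − 862 = 150 mb.
V ≈ 6.2 × 150^0.603 = 6.2 × 20.52 ≈ 127 kt.
127 kt falls in the Category 4 band.

4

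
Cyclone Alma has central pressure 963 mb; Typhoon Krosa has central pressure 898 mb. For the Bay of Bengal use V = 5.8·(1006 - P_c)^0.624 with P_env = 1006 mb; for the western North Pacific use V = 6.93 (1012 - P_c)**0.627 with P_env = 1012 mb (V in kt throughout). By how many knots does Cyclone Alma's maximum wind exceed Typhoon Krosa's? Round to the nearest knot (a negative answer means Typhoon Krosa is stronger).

-74 kt

Cyclone Alma: ΔP = 43; V ≈ 5.8 × 43^0.624 ≈ 60.63 kt.
Typhoon Krosa: ΔP = 114; V ≈ 6.93 × 114^0.627 ≈ 135.02 kt.
Difference ≈ 60.63 − 135.02 = -74.39 → -74 kt.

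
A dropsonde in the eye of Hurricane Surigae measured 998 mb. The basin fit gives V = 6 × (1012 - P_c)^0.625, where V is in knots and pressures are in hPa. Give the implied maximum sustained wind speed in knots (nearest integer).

31 kt

ΔP = 1012 − 998 = 14 mb.
14^0.625 ≈ 5.204.
V ≈ 6 × 5.204 ≈ 31.2 kt.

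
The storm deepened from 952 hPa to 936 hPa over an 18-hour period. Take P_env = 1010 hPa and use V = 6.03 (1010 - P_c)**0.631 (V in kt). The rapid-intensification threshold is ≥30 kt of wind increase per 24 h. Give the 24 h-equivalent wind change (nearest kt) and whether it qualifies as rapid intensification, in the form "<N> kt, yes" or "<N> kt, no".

17 kt, no

V₁: ΔP = 58, V ≈ 6.03 × 58^0.631 ≈ 78.17 kt.
V₂: ΔP = 74, V ≈ 6.03 × 74^0.631 ≈ 91.16 kt.
ΔV over 18 h = 12.99 kt → 24 h equivalent = 12.99 × 24/18 ≈ 17.32 kt.
17 kt < 30 kt ⇒ not rapid intensification.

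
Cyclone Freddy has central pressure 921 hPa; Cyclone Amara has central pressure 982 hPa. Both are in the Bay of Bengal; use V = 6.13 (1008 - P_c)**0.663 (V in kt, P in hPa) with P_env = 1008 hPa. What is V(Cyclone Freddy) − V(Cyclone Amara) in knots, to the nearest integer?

Cyclone Freddy: ΔP = 87; V ≈ 6.13 × 87^0.663 ≈ 118.40 kt.
Cyclone Amara: ΔP = 26; V ≈ 6.13 × 26^0.663 ≈ 53.16 kt.
Difference ≈ 118.40 − 53.16 = 65.24 → 65 kt.

65 kt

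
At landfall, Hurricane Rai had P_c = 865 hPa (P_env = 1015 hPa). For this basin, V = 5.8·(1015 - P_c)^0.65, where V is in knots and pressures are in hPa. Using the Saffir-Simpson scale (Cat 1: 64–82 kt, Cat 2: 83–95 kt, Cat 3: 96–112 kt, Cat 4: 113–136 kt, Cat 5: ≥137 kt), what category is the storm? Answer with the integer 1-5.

ΔP = 1015 − 865 = 150 hPa.
V ≈ 5.8 × 150^0.65 = 5.8 × 25.97 ≈ 151 kt.
151 kt falls in the Category 5 band.

5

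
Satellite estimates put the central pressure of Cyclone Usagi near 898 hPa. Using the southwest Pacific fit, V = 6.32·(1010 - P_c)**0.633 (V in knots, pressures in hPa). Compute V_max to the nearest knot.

125 kt

ΔP = 1010 − 898 = 112 hPa.
112^0.633 ≈ 19.822.
V ≈ 6.32 × 19.822 ≈ 125.3 kt.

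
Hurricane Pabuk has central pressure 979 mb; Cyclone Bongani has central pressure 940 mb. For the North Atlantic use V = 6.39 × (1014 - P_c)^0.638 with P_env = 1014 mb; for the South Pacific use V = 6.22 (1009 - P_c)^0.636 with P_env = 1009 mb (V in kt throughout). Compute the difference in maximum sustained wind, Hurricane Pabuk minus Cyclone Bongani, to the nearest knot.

-30 kt

Hurricane Pabuk: ΔP = 35; V ≈ 6.39 × 35^0.638 ≈ 61.75 kt.
Cyclone Bongani: ΔP = 69; V ≈ 6.22 × 69^0.636 ≈ 91.90 kt.
Difference ≈ 61.75 − 91.90 = -30.15 → -30 kt.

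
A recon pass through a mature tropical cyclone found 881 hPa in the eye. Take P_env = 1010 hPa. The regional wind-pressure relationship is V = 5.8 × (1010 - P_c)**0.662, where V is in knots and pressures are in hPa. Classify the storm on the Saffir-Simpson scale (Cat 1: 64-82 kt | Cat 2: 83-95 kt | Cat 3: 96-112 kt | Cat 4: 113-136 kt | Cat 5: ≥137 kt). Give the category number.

ΔP = 1010 − 881 = 129 hPa.
V ≈ 5.8 × 129^0.662 = 5.8 × 24.96 ≈ 145 kt.
145 kt falls in the Category 5 band.

5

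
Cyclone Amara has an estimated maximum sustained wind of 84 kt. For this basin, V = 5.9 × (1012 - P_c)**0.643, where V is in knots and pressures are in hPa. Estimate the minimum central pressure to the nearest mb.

950 mb

ΔP = (V / 5.9)^(1/0.643) = (84/5.9)^1.555.
84/5.9 = 14.237; 14.237^1.555 ≈ 62.20 mb.
P_c = 1012 − 62.20 = 949.80 ≈ 950 mb.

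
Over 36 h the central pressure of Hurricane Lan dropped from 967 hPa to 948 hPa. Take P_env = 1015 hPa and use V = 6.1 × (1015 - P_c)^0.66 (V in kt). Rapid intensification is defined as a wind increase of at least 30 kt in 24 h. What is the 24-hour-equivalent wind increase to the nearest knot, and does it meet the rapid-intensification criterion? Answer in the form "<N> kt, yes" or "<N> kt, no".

13 kt, no

V₁: ΔP = 48, V ≈ 6.1 × 48^0.66 ≈ 78.51 kt.
V₂: ΔP = 67, V ≈ 6.1 × 67^0.66 ≈ 97.85 kt.
ΔV over 36 h = 19.34 kt → 24 h equivalent = 19.34 × 24/36 ≈ 12.89 kt.
13 kt < 30 kt ⇒ not rapid intensification.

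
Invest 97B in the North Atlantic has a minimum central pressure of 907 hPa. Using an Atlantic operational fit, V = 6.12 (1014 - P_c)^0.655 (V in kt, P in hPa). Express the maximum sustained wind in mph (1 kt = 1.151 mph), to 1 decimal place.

150.3 mph

ΔP = 1014 − 907 = 107 hPa.
V ≈ 6.12 × 107^0.655 = 6.12 × 21.343 ≈ 130.616 kt.
130.616 × 1.151 ≈ 150.34 mph → 150.3 mph.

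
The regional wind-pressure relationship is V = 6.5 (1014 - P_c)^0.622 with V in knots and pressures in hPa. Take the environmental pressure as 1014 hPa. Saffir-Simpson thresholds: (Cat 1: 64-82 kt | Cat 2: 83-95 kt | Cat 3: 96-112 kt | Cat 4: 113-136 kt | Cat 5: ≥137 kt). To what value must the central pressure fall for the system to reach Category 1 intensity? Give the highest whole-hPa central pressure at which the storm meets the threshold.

Category 1 begins at V = 64 kt.
Required ΔP = (64/6.5)^(1/0.622) = 9.846^1.608 ≈ 39.53 hPa.
P_c ≤ 1014 − 39.53 = 974.47, so the highest integer P_c is 974 hPa.

974 hPa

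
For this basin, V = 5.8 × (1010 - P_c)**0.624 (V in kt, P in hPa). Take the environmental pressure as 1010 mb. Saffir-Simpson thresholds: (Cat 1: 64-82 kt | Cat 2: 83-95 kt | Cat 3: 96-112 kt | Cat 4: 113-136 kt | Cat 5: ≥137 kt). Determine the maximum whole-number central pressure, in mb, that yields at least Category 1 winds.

Category 1 begins at V = 64 kt.
Required ΔP = (64/5.8)^(1/0.624) = 11.034^1.603 ≈ 46.89 mb.
P_c ≤ 1010 − 46.89 = 963.11, so the highest integer P_c is 963 mb.

963 mb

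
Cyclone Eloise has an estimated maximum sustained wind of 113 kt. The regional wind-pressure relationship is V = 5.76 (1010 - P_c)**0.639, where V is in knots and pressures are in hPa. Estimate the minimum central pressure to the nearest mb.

ΔP = (V / 5.76)^(1/0.639) = (113/5.76)^1.565.
113/5.76 = 19.618; 19.618^1.565 ≈ 105.42 mb.
P_c = 1010 − 105.42 = 904.58 ≈ 905 mb.

905 mb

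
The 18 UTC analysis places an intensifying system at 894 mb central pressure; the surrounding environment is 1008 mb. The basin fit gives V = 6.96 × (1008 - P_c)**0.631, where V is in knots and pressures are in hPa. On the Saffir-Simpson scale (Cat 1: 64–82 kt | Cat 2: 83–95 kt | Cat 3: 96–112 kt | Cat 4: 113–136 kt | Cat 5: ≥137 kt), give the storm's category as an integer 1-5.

5

ΔP = 1008 − 894 = 114 mb.
V ≈ 6.96 × 114^0.631 = 6.96 × 19.86 ≈ 138 kt.
138 kt falls in the Category 5 band.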